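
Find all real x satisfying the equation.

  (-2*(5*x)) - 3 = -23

Step 1. [(-2*(5*x)) - 3 = -23] peel the -3: add 3 from each side ⇒ sub: -2*(5*x) = -20.
Step 2. [-2*(5*x) = -20] LHS = -2·(…); ÷-2 both sides. So div: 5*x = 10.
Step 3. [5*x = 10] 5·(inner) — divide through by 5 ⇒ div: x = 2.

Answer: x ∈ {2}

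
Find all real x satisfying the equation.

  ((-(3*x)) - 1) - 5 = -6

Step 1. [((-(3*x)) - 1) - 5 = -6] 5 comes off first (add 5), so sub: (-(3*x)) - 1 = -1.
Step 2. [(-(3*x)) - 1 = -1] peel the -1: add 1 from each side ⇒ sub: -(3*x) = 0.
Step 3. [-(3*x) = 0] flip signs both sides ⇒ neg: 3*x = 0.
Step 4. [3*x = 0] 3 out front; divide by 3 ⇒ div: x = 0.

Answer: x ∈ {0}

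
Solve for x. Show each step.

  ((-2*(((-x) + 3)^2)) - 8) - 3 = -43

Step 1. [((-2*(((-x) + 3)^2)) - 8) - 3 = -43] peel the -3: add 3 from each side ⇒ sub: (-2*(((-x) + 3)^2)) - 8 = -40.
Step 2. [(-2*(((-x) + 3)^2)) - 8 = -40] -8 is outermost — add 8 both sides. So sub: -2*(((-x) + 3)^2) = -32.
Step 3. [-2*(((-x) + 3)^2) = -32] -2·(inner) — divide through by -2 ⇒ div: ((-x) + 3)^2 = 16.
Step 4. [((-x) + 3)^2 = 16] LHS squared, RHS 16 ≥ 0: apply √ (±), so sqrt: (-x) + 3 = 4 or -4.
Step 5. [(-x) + 3 = 4 or -4] peel the +3: subtract 3 from each side, so sub: -x = 1 or -7.
Step 6. [-x = 1 or -7] flip signs both sides, so neg: x = -1 or 7.

Answer: x ∈ {-1, 7}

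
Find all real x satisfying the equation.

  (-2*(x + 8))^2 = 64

Step 1. [(-2*(x + 8))^2 = 64] LHS squared, RHS 64 ≥ 0: apply √ (±) ⇒ sqrt: -2*(x + 8) = 8 or -8.
Step 2. [-2*(x + 8) = 8 or -8] divide by the outer -2. So div: x + 8 = -4 or 4.
Step 3. [x + 8 = -4 or 4] +8 is outermost — subtract 8 both sides ⇒ sub: x = -12 or -4.

Answer: x ∈ {-12, -4}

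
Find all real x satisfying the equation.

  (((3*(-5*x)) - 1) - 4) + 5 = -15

Step 1. [(((3*(-5*x)) - 1) - 4) + 5 = -15] +5 is outermost — subtract 5 both sides, so sub: ((3*(-5*x)) - 1) - 4 = -20.
Step 2. [((3*(-5*x)) - 1) - 4 = -20] -4 is outermost — add 4 both sides, so sub: (3*(-5*x)) - 1 = -16.
Step 3. [(3*(-5*x)) - 1 = -16] 1 comes off first (add 1), so sub: 3*(-5*x) = -15.
Step 4. [3*(-5*x) = -15] divide by the outer 3. So div: -5*x = -5.
Step 5. [-5*x = -5] -5·(inner) — divide through by -5, so div: x = 1.

Answer: x ∈ {1}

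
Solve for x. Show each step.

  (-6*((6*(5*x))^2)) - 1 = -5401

Step 1. [(-6*((6*(5*x))^2)) - 1 = -5401] add 1: x sits inside (… - 1). So sub: -6*((6*(5*x))^2) = -5400.
Step 2. [-6*((6*(5*x))^2) = -5400] -6 out front; divide by -6. So div: (6*(5*x))^2 = 900.
Step 3. [(6*(5*x))^2 = 900] LHS squared, RHS 900 ≥ 0: apply √ (±). So sqrt: 6*(5*x) = 30 or -30.
Step 4. [6*(5*x) = 30 or -30] divide by the outer 6 ⇒ div: 5*x = 5 or -5.
Step 5. [5*x = 5 or -5] divide by the outer 5 ⇒ div: x = 1 or -1.

Answer: x ∈ {-1, 1}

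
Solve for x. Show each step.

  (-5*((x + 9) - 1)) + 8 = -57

Step 1. [(-5*((x + 9) - 1)) + 8 = -57] +8 is outermost — subtract 8 both sides ⇒ sub: -5*((x + 9) - 1) = -65.
Step 2. [-5*((x + 9) - 1) = -65] -5·(inner) — divide through by -5. So div: (x + 9) - 1 = 13.
Step 3. [(x + 9) - 1 = 13] add 1: x sits inside (… - 1), so sub: x + 9 = 14.
Step 4. [x + 9 = 14] the outer +9 inverts by subtracting 9. So sub: x = 5.

Answer: x ∈ {5}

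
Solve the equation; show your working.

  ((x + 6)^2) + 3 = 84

Step 1. [((x + 6)^2) + 3 = 84] peel the +3: subtract 3 from each side, so sub: (x + 6)^2 = 81.
Step 2. [(x + 6)^2 = 81] LHS squared, RHS 81 ≥ 0: apply √ (±). So sqrt: x + 6 = 9 or -9.
Step 3. [x + 6 = 9 or -9] peel the +6: subtract 6 from each side. So sub: x = 3 or -15.

Answer: x ∈ {-15, 3}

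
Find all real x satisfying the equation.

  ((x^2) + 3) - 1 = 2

Step 1. [((x^2) + 3) - 1 = 2] peel the -1: add 1 from each side ⇒ sub: (x^2) + 3 = 3.
Step 2. [(x^2) + 3 = 3] peel the +3: subtract 3 from each side ⇒ sub: x^2 = 0.
Step 3. [x^2 = 0] LHS squared, RHS 0 ≥ 0: apply √ (±) ⇒ sqrt: x = 0.

Answer: x ∈ {0}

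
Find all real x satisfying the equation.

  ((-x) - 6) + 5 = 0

Step 1. [((-x) - 6) + 5 = 0] subtract 5: x sits inside (… + 5). So sub: (-x) - 6 = -5.
Step 2. [(-x) - 6 = -5] -6 is outermost — add 6 both sides, so sub: -x = 1.
Step 3. [-x = 1] flip signs both sides ⇒ neg: x = -1.

Answer: x ∈ {-1}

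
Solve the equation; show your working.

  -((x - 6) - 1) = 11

Step 1. [-((x - 6) - 1) = 11] flip signs both sides ⇒ neg: (x - 6) - 1 = -11.
Step 2. [(x - 6) - 1 = -11] add 1: x sits inside (… - 1) ⇒ sub: x - 6 = -10.
Step 3. [x - 6 = -10] peel the -6: add 6 from each side. So sub: x = -4.

Answer: x ∈ {-4}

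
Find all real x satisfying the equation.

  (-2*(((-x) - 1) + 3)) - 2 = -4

Step 1. [(-2*(((-x) - 1) + 3)) - 2 = -4] peel the -2: add 2 from each side. So sub: -2*(((-x) - 1) + 3) = -2.
Step 2. [-2*(((-x) - 1) + 3) = -2] leading coefficient -2: divide by -2 ⇒ div: ((-x) - 1) + 3 = 1.
Step 3. [((-x) - 1) + 3 = 1] 3 comes off first (subtract 3) ⇒ sub: (-x) - 1 = -2.
Step 4. [(-x) - 1 = -2] 1 comes off first (add 1) ⇒ sub: -x = -1.
Step 5. [-x = -1] flip signs both sides, so neg: x = 1.

Answer: x ∈ {1}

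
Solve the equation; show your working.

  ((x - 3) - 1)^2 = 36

Step 1. [((x - 3) - 1)^2 = 36] LHS squared, RHS 36 ≥ 0: apply √ (±), so sqrt: (x - 3) - 1 = 6 or -6.
Step 2. [(x - 3) - 1 = 6 or -6] add 1: x sits inside (… - 1), so sub: x - 3 = 7 or -5.
Step 3. [x - 3 = 7 or -5] add 3: x sits inside (… - 3) ⇒ sub: x = 10 or -2.

Answer: x ∈ {-2, 10}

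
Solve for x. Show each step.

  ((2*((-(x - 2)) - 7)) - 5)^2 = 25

Step 1. [((2*((-(x - 2)) - 7)) - 5)^2 = 25] √ both sides: 25 ≥ 0 gives two branches, so sqrt: (2*((-(x - 2)) - 7)) - 5 = 5 or -5.
Step 2. [(2*((-(x - 2)) - 7)) - 5 = 5 or -5] the outer -5 inverts by adding 5, so sub: 2*((-(x - 2)) - 7) = 10 or 0.
Step 3. [2*((-(x - 2)) - 7) = 10 or 0] divide by the outer 2 ⇒ div: (-(x - 2)) - 7 = 5 or 0.
Step 4. [(-(x - 2)) - 7 = 5 or 0] 7 comes off first (add 7) ⇒ sub: -(x - 2) = 12 or 7.
Step 5. [-(x - 2) = 12 or 7] leading − — multiply by −1, so neg: x - 2 = -12 or -7.
Step 6. [x - 2 = -12 or -7] peel the -2: add 2 from each side, so sub: x = -10 or -5.

Answer: x ∈ {-10, -5}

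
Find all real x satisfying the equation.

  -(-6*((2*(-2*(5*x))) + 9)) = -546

Step 1. [-(-6*((2*(-2*(5*x))) + 9)) = -546] leading − — multiply by −1 ⇒ neg: -6*((2*(-2*(5*x))) + 9) = 546.
Step 2. [-6*((2*(-2*(5*x))) + 9) = 546] -6·(inner) — divide through by -6 ⇒ div: (2*(-2*(5*x))) + 9 = -91.
Step 3. [(2*(-2*(5*x))) + 9 = -91] 9 comes off first (subtract 9). So sub: 2*(-2*(5*x)) = -100.
Step 4. [2*(-2*(5*x)) = -100] 2 out front; divide by 2. So div: -2*(5*x) = -50.
Step 5. [-2*(5*x) = -50] -2·(inner) — divide through by -2 ⇒ div: 5*x = 25.
Step 6. [5*x = 25] 5·(inner) — divide through by 5, so div: x = 5.

Answer: x ∈ {5}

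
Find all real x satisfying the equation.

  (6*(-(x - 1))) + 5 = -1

Step 1. [(6*(-(x - 1))) + 5 = -1] subtract 5: x sits inside (… + 5) ⇒ sub: 6*(-(x - 1)) = -6.
Step 2. [6*(-(x - 1)) = -6] 6 out front; divide by 6, so div: -(x - 1) = -1.
Step 3. [-(x - 1) = -1] flip signs both sides ⇒ neg: x - 1 = 1.
Step 4. [x - 1 = 1] 1 comes off first (add 1). So sub: x = 2.

Answer: x ∈ {2}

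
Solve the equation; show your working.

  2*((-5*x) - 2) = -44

Step 1. [2*((-5*x) - 2) = -44] 2·(inner) — divide through by 2 ⇒ div: (-5*x) - 2 = -22.
Step 2. [(-5*x) - 2 = -22] add 2: x sits inside (… - 2). So sub: -5*x = -20.
Step 3. [-5*x = -20] LHS = -5·(…); ÷-5 both sides, so div: x = 4.

Answer: x ∈ {4}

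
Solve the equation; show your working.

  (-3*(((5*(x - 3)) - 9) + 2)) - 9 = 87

Step 1. [(-3*(((5*(x - 3)) - 9) + 2)) - 9 = 87] -3 divides every term; factor it out. So factor: (((5*(x - 3)) - 9) + 2) + 3 = -29.
Step 2. [(((5*(x - 3)) - 9) + 2) + 3 = -29] +3 is outermost — subtract 3 both sides, so sub: ((5*(x - 3)) - 9) + 2 = -32.
Step 3. [((5*(x - 3)) - 9) + 2 = -32] +2 is outermost — subtract 2 both sides. So sub: (5*(x - 3)) - 9 = -34.
Step 4. [(5*(x - 3)) - 9 = -34] 9 comes off first (add 9), so sub: 5*(x - 3) = -25.
Step 5. [5*(x - 3) = -25] LHS = 5·(…); ÷5 both sides, so div: x - 3 = -5.
Step 6. [x - 3 = -5] -3 is outermost — add 3 both sides, so sub: x = -2.

Answer: x ∈ {-2}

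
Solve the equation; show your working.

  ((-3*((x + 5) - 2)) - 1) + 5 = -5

Step 1. [((-3*((x + 5) - 2)) - 1) + 5 = -5] +5 is outermost — subtract 5 both sides ⇒ sub: (-3*((x + 5) - 2)) - 1 = -10.
Step 2. [(-3*((x + 5) - 2)) - 1 = -10] -1 is outermost — add 1 both sides. So sub: -3*((x + 5) - 2) = -9.
Step 3. [-3*((x + 5) - 2) = -9] LHS = -3·(…); ÷-3 both sides, so div: (x + 5) - 2 = 3.
Step 4. [(x + 5) - 2 = 3] -2 is outermost — add 2 both sides. So sub: x + 5 = 5.
Step 5. [x + 5 = 5] 5 comes off first (subtract 5), so sub: x = 0.

Answer: x ∈ {0}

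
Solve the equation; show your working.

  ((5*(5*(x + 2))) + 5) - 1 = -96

Step 1. [((5*(5*(x + 2))) + 5) - 1 = -96] -1 is outermost — add 1 both sides, so sub: (5*(5*(x + 2))) + 5 = -95.
Step 2. [(5*(5*(x + 2))) + 5 = -95] common factor 5 (LHS and -95) — divide through, so factor: (5*(x + 2)) + 1 = -19.
Step 3. [(5*(x + 2)) + 1 = -19] subtract 1: x sits inside (… + 1) ⇒ sub: 5*(x + 2) = -20.
Step 4. [5*(x + 2) = -20] leading coefficient 5: divide by 5, so div: x + 2 = -4.
Step 5. [x + 2 = -4] the outer +2 inverts by subtracting 2. So sub: x = -6.

Answer: x ∈ {-6}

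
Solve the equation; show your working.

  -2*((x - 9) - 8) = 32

Step 1. [-2*((x - 9) - 8) = 32] -2·(inner) — divide through by -2. So div: (x - 9) - 8 = -16.
Step 2. [(x - 9) - 8 = -16] 8 comes off first (add 8), so sub: x - 9 = -8.
Step 3. [x - 9 = -8] the outer -9 inverts by adding 9, so sub: x = 1.

Answer: x ∈ {1}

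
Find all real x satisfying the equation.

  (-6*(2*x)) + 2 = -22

Step 1. [(-6*(2*x)) + 2 = -22] the outer +2 inverts by subtracting 2, so sub: -6*(2*x) = -24.
Step 2. [-6*(2*x) = -24] divide by the outer -6 ⇒ div: 2*x = 4.
Step 3. [2*x = 4] 2·(inner) — divide through by 2 ⇒ div: x = 2.

Answer: x ∈ {2}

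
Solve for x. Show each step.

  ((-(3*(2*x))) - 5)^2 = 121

Step 1. [((-(3*(2*x))) - 5)^2 = 121] LHS squared, RHS 121 ≥ 0: apply √ (±) ⇒ sqrt: (-(3*(2*x))) - 5 = 11 or -11.
Step 2. [(-(3*(2*x))) - 5 = 11 or -11] -5 is outermost — add 5 both sides, so sub: -(3*(2*x)) = 16 or -6.
Step 3. [-(3*(2*x)) = 16 or -6] leading − — multiply by −1 ⇒ neg: 3*(2*x) = -16 or 6.
Step 4. [3*(2*x) = -16 or 6] 3 out front; divide by 3 ⇒ div: 2*x = -16/3 or 2.
Step 5. [2*x = -16/3 or 2] divide by the outer 2, so div: x = -8/3 or 1.

Answer: x ∈ {-8/3, 1}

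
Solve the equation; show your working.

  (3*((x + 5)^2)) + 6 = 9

Step 1. [(3*((x + 5)^2)) + 6 = 9] 3 | LHS and 3 | 9: pull 3 out ⇒ factor: ((x + 5)^2) + 2 = 3.
Step 2. [((x + 5)^2) + 2 = 3] 2 comes off first (subtract 2) ⇒ sub: (x + 5)^2 = 1.
Step 3. [(x + 5)^2 = 1] LHS squared, RHS 1 ≥ 0: apply √ (±), so sqrt: x + 5 = 1 or -1.
Step 4. [x + 5 = 1 or -1] the outer +5 inverts by subtracting 5, so sub: x = -4 or -6.

Answer: x ∈ {-6, -4}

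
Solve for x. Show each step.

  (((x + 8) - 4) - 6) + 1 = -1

Step 1. [(((x + 8) - 4) - 6) + 1 = -1] 1 comes off first (subtract 1) ⇒ sub: ((x + 8) - 4) - 6 = -2.
Step 2. [((x + 8) - 4) - 6 = -2] -6 is outermost — add 6 both sides, so sub: (x + 8) - 4 = 4.
Step 3. [(x + 8) - 4 = 4] peel the -4: add 4 from each side ⇒ sub: x + 8 = 8.
Step 4. [x + 8 = 8] the outer +8 inverts by subtracting 8. So sub: x = 0.

Answer: x ∈ {0}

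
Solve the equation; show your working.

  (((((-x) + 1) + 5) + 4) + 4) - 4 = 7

Step 1. [(((((-x) + 1) + 5) + 4) + 4) - 4 = 7] add 4: x sits inside (… - 4) ⇒ sub: ((((-x) + 1) + 5) + 4) + 4 = 11.
Step 2. [((((-x) + 1) + 5) + 4) + 4 = 11] the outer +4 inverts by subtracting 4. So sub: (((-x) + 1) + 5) + 4 = 7.
Step 3. [(((-x) + 1) + 5) + 4 = 7] +4 is outermost — subtract 4 both sides, so sub: ((-x) + 1) + 5 = 3.
Step 4. [((-x) + 1) + 5 = 3] +5 is outermost — subtract 5 both sides. So sub: (-x) + 1 = -2.
Step 5. [(-x) + 1 = -2] 1 comes off first (subtract 1) ⇒ sub: -x = -3.
Step 6. [-x = -3] leading − — multiply by −1, so neg: x = 3.

Answer: x ∈ {3}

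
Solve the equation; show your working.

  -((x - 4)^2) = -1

Step 1. [-((x - 4)^2) = -1] flip signs both sides ⇒ neg: (x - 4)^2 = 1.
Step 2. [(x - 4)^2 = 1] 1 ≥ 0, LHS is (·)² — take ±√, so sqrt: x - 4 = 1 or -1.
Step 3. [x - 4 = 1 or -1] -4 is outermost — add 4 both sides ⇒ sub: x = 5 or 3.

Answer: x ∈ {3, 5}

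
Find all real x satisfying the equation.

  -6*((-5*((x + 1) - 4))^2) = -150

Step 1. [-6*((-5*((x + 1) - 4))^2) = -150] divide by the outer -6, so div: (-5*((x + 1) - 4))^2 = 25.
Step 2. [(-5*((x + 1) - 4))^2 = 25] √ both sides: 25 ≥ 0 gives two branches. So sqrt: -5*((x + 1) - 4) = 5 or -5.
Step 3. [-5*((x + 1) - 4) = 5 or -5] -5 out front; divide by -5, so div: (x + 1) - 4 = -1 or 1.
Step 4. [(x + 1) - 4 = -1 or 1] peel the -4: add 4 from each side ⇒ sub: x + 1 = 3 or 5.
Step 5. [x + 1 = 3 or 5] +1 is outermost — subtract 1 both sides ⇒ sub: x = 2 or 4.

Answer: x ∈ {2, 4}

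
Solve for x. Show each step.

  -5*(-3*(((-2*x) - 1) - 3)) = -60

Step 1. [-5*(-3*(((-2*x) - 1) - 3)) = -60] leading coefficient -5: divide by -5, so div: -3*(((-2*x) - 1) - 3) = 12.
Step 2. [-3*(((-2*x) - 1) - 3) = 12] leading coefficient -3: divide by -3, so div: ((-2*x) - 1) - 3 = -4.
Step 3. [((-2*x) - 1) - 3 = -4] add 3: x sits inside (… - 3). So sub: (-2*x) - 1 = -1.
Step 4. [(-2*x) - 1 = -1] peel the -1: add 1 from each side. So sub: -2*x = 0.
Step 5. [-2*x = 0] -2 out front; divide by -2 ⇒ div: x = 0.

Answer: x ∈ {0}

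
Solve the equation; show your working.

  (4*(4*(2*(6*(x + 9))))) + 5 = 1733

Step 1. [(4*(4*(2*(6*(x + 9))))) + 5 = 1733] subtract 5: x sits inside (… + 5) ⇒ sub: 4*(4*(2*(6*(x + 9)))) = 1728.
Step 2. [4*(4*(2*(6*(x + 9)))) = 1728] 4·(inner) — divide through by 4, so div: 4*(2*(6*(x + 9))) = 432.
Step 3. [4*(2*(6*(x + 9))) = 432] divide by the outer 4 ⇒ div: 2*(6*(x + 9)) = 108.
Step 4. [2*(6*(x + 9)) = 108] 2 out front; divide by 2. So div: 6*(x + 9) = 54.
Step 5. [6*(x + 9) = 54] 6 out front; divide by 6 ⇒ div: x + 9 = 9.
Step 6. [x + 9 = 9] 9 comes off first (subtract 9) ⇒ sub: x = 0.

Answer: x ∈ {0}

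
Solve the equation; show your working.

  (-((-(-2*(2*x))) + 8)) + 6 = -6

Step 1. [(-((-(-2*(2*x))) + 8)) + 6 = -6] the outer +6 inverts by subtracting 6. So sub: -((-(-2*(2*x))) + 8) = -12.
Step 2. [-((-(-2*(2*x))) + 8) = -12] leading − — multiply by −1, so neg: (-(-2*(2*x))) + 8 = 12.
Step 3. [(-(-2*(2*x))) + 8 = 12] 8 comes off first (subtract 8) ⇒ sub: -(-2*(2*x)) = 4.
Step 4. [-(-2*(2*x)) = 4] flip signs both sides, so neg: -2*(2*x) = -4.
Step 5. [-2*(2*x) = -4] leading coefficient -2: divide by -2 ⇒ div: 2*x = 2.
Step 6. [2*x = 2] 2·(inner) — divide through by 2. So div: x = 1.

Answer: x ∈ {1}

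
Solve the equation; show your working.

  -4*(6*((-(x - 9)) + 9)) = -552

Step 1. [-4*(6*((-(x - 9)) + 9)) = -552] divide by the outer -4, so div: 6*((-(x - 9)) + 9) = 138.
Step 2. [6*((-(x - 9)) + 9) = 138] divide by the outer 6 ⇒ div: (-(x - 9)) + 9 = 23.
Step 3. [(-(x - 9)) + 9 = 23] the outer +9 inverts by subtracting 9 ⇒ sub: -(x - 9) = 14.
Step 4. [-(x - 9) = 14] leading − — multiply by −1 ⇒ neg: x - 9 = -14.
Step 5. [x - 9 = -14] the outer -9 inverts by adding 9, so sub: x = -5.

Answer: x ∈ {-5}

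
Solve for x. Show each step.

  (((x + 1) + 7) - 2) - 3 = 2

Step 1. [(((x + 1) + 7) - 2) - 3 = 2] add 3: x sits inside (… - 3) ⇒ sub: ((x + 1) + 7) - 2 = 5.
Step 2. [((x + 1) + 7) - 2 = 5] the outer -2 inverts by adding 2. So sub: (x + 1) + 7 = 7.
Step 3. [(x + 1) + 7 = 7] peel the +7: subtract 7 from each side. So sub: x + 1 = 0.
Step 4. [x + 1 = 0] peel the +1: subtract 1 from each side, so sub: x = -1.

Answer: x ∈ {-1}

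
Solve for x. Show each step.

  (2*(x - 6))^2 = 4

Step 1. [(2*(x - 6))^2 = 4] 4 ≥ 0, LHS is (·)² — take ±√. So sqrt: 2*(x - 6) = 2 or -2.
Step 2. [2*(x - 6) = 2 or -2] 2 out front; divide by 2. So div: x - 6 = 1 or -1.
Step 3. [x - 6 = 1 or -1] peel the -6: add 6 from each side ⇒ sub: x = 7 or 5.

Answer: x ∈ {5, 7}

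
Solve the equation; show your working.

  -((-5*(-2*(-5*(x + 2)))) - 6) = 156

Step 1. [-((-5*(-2*(-5*(x + 2)))) - 6) = 156] leading − — multiply by −1, so neg: (-5*(-2*(-5*(x + 2)))) - 6 = -156.
Step 2. [(-5*(-2*(-5*(x + 2)))) - 6 = -156] peel the -6: add 6 from each side ⇒ sub: -5*(-2*(-5*(x + 2))) = -150.
Step 3. [-5*(-2*(-5*(x + 2))) = -150] LHS = -5·(…); ÷-5 both sides, so div: -2*(-5*(x + 2)) = 30.
Step 4. [-2*(-5*(x + 2)) = 30] leading coefficient -2: divide by -2 ⇒ div: -5*(x + 2) = -15.
Step 5. [-5*(x + 2) = -15] -5·(inner) — divide through by -5, so div: x + 2 = 3.
Step 6. [x + 2 = 3] the outer +2 inverts by subtracting 2 ⇒ sub: x = 1.

Answer: x ∈ {1}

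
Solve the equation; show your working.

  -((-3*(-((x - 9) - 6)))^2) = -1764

Step 1. [-((-3*(-((x - 9) - 6)))^2) = -1764] leading − — multiply by −1. So neg: (-3*(-((x - 9) - 6)))^2 = 1764.
Step 2. [(-3*(-((x - 9) - 6)))^2 = 1764] LHS squared, RHS 1764 ≥ 0: apply √ (±), so sqrt: -3*(-((x - 9) - 6)) = 42 or -42.
Step 3. [-3*(-((x - 9) - 6)) = 42 or -42] leading coefficient -3: divide by -3, so div: -((x - 9) - 6) = -14 or 14.
Step 4. [-((x - 9) - 6) = -14 or 14] leading − — multiply by −1. So neg: (x - 9) - 6 = 14 or -14.
Step 5. [(x - 9) - 6 = 14 or -14] 6 comes off first (add 6). So sub: x - 9 = 20 or -8.
Step 6. [x - 9 = 20 or -8] the outer -9 inverts by adding 9, so sub: x = 29 or 1.

Answer: x ∈ {1, 29}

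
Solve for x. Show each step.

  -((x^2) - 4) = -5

Step 1. [-((x^2) - 4) = -5] leading − — multiply by −1. So neg: (x^2) - 4 = 5.
Step 2. [(x^2) - 4 = 5] peel the -4: add 4 from each side. So sub: x^2 = 9.
Step 3. [x^2 = 9] LHS squared, RHS 9 ≥ 0: apply √ (±). So sqrt: x = 3 or -3.

Answer: x ∈ {-3, 3}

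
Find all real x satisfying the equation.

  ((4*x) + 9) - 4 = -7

Step 1. [((4*x) + 9) - 4 = -7] 4 comes off first (add 4). So sub: (4*x) + 9 = -3.
Step 2. [(4*x) + 9 = -3] +9 is outermost — subtract 9 both sides, so sub: 4*x = -12.
Step 3. [4*x = -12] leading coefficient 4: divide by 4 ⇒ div: x = -3.

Answer: x ∈ {-3}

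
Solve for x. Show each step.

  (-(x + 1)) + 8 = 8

Step 1. [(-(x + 1)) + 8 = 8] peel the +8: subtract 8 from each side ⇒ sub: -(x + 1) = 0.
Step 2. [-(x + 1) = 0] flip signs both sides. So neg: x + 1 = 0.
Step 3. [x + 1 = 0] peel the +1: subtract 1 from each side ⇒ sub: x = -1.

Answer: x ∈ {-1}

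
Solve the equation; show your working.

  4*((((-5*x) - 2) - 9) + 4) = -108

Step 1. [4*((((-5*x) - 2) - 9) + 4) = -108] 4·(inner) — divide through by 4. So div: (((-5*x) - 2) - 9) + 4 = -27.
Step 2. [(((-5*x) - 2) - 9) + 4 = -27] 4 comes off first (subtract 4). So sub: ((-5*x) - 2) - 9 = -31.
Step 3. [((-5*x) - 2) - 9 = -31] 9 comes off first (add 9), so sub: (-5*x) - 2 = -22.
Step 4. [(-5*x) - 2 = -22] add 2: x sits inside (… - 2) ⇒ sub: -5*x = -20.
Step 5. [-5*x = -20] LHS = -5·(…); ÷-5 both sides. So div: x = 4.

Answer: x ∈ {4}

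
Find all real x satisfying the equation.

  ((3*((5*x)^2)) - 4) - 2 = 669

Step 1. [((3*((5*x)^2)) - 4) - 2 = 669] add 2: x sits inside (… - 2) ⇒ sub: (3*((5*x)^2)) - 4 = 671.
Step 2. [(3*((5*x)^2)) - 4 = 671] 4 comes off first (add 4) ⇒ sub: 3*((5*x)^2) = 675.
Step 3. [3*((5*x)^2) = 675] divide by the outer 3. So div: (5*x)^2 = 225.
Step 4. [(5*x)^2 = 225] LHS squared, RHS 225 ≥ 0: apply √ (±). So sqrt: 5*x = 15 or -15.
Step 5. [5*x = 15 or -15] divide by the outer 5 ⇒ div: x = 3 or -3.

Answer: x ∈ {-3, 3}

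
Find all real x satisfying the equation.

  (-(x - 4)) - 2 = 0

Step 1. [(-(x - 4)) - 2 = 0] add 2: x sits inside (… - 2), so sub: -(x - 4) = 2.
Step 2. [-(x - 4) = 2] LHS negated; negate both sides. So neg: x - 4 = -2.
Step 3. [x - 4 = -2] peel the -4: add 4 from each side ⇒ sub: x = 2.

Answer: x ∈ {2}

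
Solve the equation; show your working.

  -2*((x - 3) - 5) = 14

Step 1. [-2*((x - 3) - 5) = 14] leading coefficient -2: divide by -2, so div: (x - 3) - 5 = -7.
Step 2. [(x - 3) - 5 = -7] peel the -5: add 5 from each side, so sub: x - 3 = -2.
Step 3. [x - 3 = -2] the outer -3 inverts by adding 3. So sub: x = 1.

Answer: x ∈ {1}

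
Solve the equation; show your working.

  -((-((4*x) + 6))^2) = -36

Step 1. [-((-((4*x) + 6))^2) = -36] LHS negated; negate both sides. So neg: (-((4*x) + 6))^2 = 36.
Step 2. [(-((4*x) + 6))^2 = 36] √ both sides: 36 ≥ 0 gives two branches ⇒ sqrt: -((4*x) + 6) = 6 or -6.
Step 3. [-((4*x) + 6) = 6 or -6] leading − — multiply by −1 ⇒ neg: (4*x) + 6 = -6 or 6.
Step 4. [(4*x) + 6 = -6 or 6] 6 comes off first (subtract 6), so sub: 4*x = -12 or 0.
Step 5. [4*x = -12 or 0] 4·(inner) — divide through by 4, so div: x = -3 or 0.

Answer: x ∈ {-3, 0}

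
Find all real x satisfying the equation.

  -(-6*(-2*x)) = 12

Step 1. [-(-6*(-2*x)) = 12] LHS negated; negate both sides. So neg: -6*(-2*x) = -12.
Step 2. [-6*(-2*x) = -12] -6 out front; divide by -6. So div: -2*x = 2.
Step 3. [-2*x = 2] -2·(inner) — divide through by -2 ⇒ div: x = -1.

Answer: x ∈ {-1}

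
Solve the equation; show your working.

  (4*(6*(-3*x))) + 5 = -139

Step 1. [(4*(6*(-3*x))) + 5 = -139] 5 comes off first (subtract 5). So sub: 4*(6*(-3*x)) = -144.
Step 2. [4*(6*(-3*x)) = -144] leading coefficient 4: divide by 4 ⇒ div: 6*(-3*x) = -36.
Step 3. [6*(-3*x) = -36] leading coefficient 6: divide by 6. So div: -3*x = -6.
Step 4. [-3*x = -6] -3·(inner) — divide through by -3 ⇒ div: x = 2.

Answer: x ∈ {2}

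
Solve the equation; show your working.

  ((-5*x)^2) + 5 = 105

Step 1. [((-5*x)^2) + 5 = 105] the outer +5 inverts by subtracting 5 ⇒ sub: (-5*x)^2 = 100.
Step 2. [(-5*x)^2 = 100] LHS squared, RHS 100 ≥ 0: apply √ (±), so sqrt: -5*x = 10 or -10.
Step 3. [-5*x = 10 or -10] divide by the outer -5 ⇒ div: x = -2 or 2.

Answer: x ∈ {-2, 2}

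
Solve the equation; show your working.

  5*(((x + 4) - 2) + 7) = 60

Step 1. [5*(((x + 4) - 2) + 7) = 60] 5 out front; divide by 5. So div: ((x + 4) - 2) + 7 = 12.
Step 2. [((x + 4) - 2) + 7 = 12] the outer +7 inverts by subtracting 7. So sub: (x + 4) - 2 = 5.
Step 3. [(x + 4) - 2 = 5] peel the -2: add 2 from each side ⇒ sub: x + 4 = 7.
Step 4. [x + 4 = 7] subtract 4: x sits inside (… + 4) ⇒ sub: x = 3.

Answer: x ∈ {3}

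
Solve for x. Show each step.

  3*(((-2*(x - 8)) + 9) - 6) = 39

Step 1. [3*(((-2*(x - 8)) + 9) - 6) = 39] 3 out front; divide by 3. So div: ((-2*(x - 8)) + 9) - 6 = 13.
Step 2. [((-2*(x - 8)) + 9) - 6 = 13] peel the -6: add 6 from each side, so sub: (-2*(x - 8)) + 9 = 19.
Step 3. [(-2*(x - 8)) + 9 = 19] +9 is outermost — subtract 9 both sides. So sub: -2*(x - 8) = 10.
Step 4. [-2*(x - 8) = 10] -2 out front; divide by -2, so div: x - 8 = -5.
Step 5. [x - 8 = -5] 8 comes off first (add 8) ⇒ sub: x = 3.

Answer: x ∈ {3}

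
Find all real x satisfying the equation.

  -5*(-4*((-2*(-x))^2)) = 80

Step 1. [-5*(-4*((-2*(-x))^2)) = 80] LHS = -5·(…); ÷-5 both sides ⇒ div: -4*((-2*(-x))^2) = -16.
Step 2. [-4*((-2*(-x))^2) = -16] -4·(inner) — divide through by -4 ⇒ div: (-2*(-x))^2 = 4.
Step 3. [(-2*(-x))^2 = 4] LHS squared, RHS 4 ≥ 0: apply √ (±) ⇒ sqrt: -2*(-x) = 2 or -2.
Step 4. [-2*(-x) = 2 or -2] leading coefficient -2: divide by -2, so div: -x = -1 or 1.
Step 5. [-x = -1 or 1] flip signs both sides ⇒ neg: x = 1 or -1.

Answer: x ∈ {-1, 1}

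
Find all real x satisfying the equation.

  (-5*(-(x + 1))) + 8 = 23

Step 1. [(-5*(-(x + 1))) + 8 = 23] subtract 8: x sits inside (… + 8), so sub: -5*(-(x + 1)) = 15.
Step 2. [-5*(-(x + 1)) = 15] leading coefficient -5: divide by -5, so div: -(x + 1) = -3.
Step 3. [-(x + 1) = -3] leading − — multiply by −1. So neg: x + 1 = 3.
Step 4. [x + 1 = 3] peel the +1: subtract 1 from each side, so sub: x = 2.

Answer: x ∈ {2}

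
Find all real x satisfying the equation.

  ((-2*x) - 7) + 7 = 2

Step 1. [((-2*x) - 7) + 7 = 2] subtract 7: x sits inside (… + 7), so sub: (-2*x) - 7 = -5.
Step 2. [(-2*x) - 7 = -5] add 7: x sits inside (… - 7). So sub: -2*x = 2.
Step 3. [-2*x = 2] -2·(inner) — divide through by -2 ⇒ div: x = -1.

Answer: x ∈ {-1}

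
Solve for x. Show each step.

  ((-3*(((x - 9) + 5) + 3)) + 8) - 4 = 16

Step 1. [((-3*(((x - 9) + 5) + 3)) + 8) - 4 = 16] -4 is outermost — add 4 both sides, so sub: (-3*(((x - 9) + 5) + 3)) + 8 = 20.
Step 2. [(-3*(((x - 9) + 5) + 3)) + 8 = 20] subtract 8: x sits inside (… + 8). So sub: -3*(((x - 9) + 5) + 3) = 12.
Step 3. [-3*(((x - 9) + 5) + 3) = 12] LHS = -3·(…); ÷-3 both sides, so div: ((x - 9) + 5) + 3 = -4.
Step 4. [((x - 9) + 5) + 3 = -4] subtract 3: x sits inside (… + 3). So sub: (x - 9) + 5 = -7.
Step 5. [(x - 9) + 5 = -7] the outer +5 inverts by subtracting 5. So sub: x - 9 = -12.
Step 6. [x - 9 = -12] peel the -9: add 9 from each side, so sub: x = -3.

Answer: x ∈ {-3}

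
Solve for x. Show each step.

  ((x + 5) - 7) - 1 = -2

Step 1. [((x + 5) - 7) - 1 = -2] -1 is outermost — add 1 both sides, so sub: (x + 5) - 7 = -1.
Step 2. [(x + 5) - 7 = -1] the outer -7 inverts by adding 7. So sub: x + 5 = 6.
Step 3. [x + 5 = 6] the outer +5 inverts by subtracting 5. So sub: x = 1.

Answer: x ∈ {1}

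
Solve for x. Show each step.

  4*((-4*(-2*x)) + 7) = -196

Step 1. [4*((-4*(-2*x)) + 7) = -196] LHS = 4·(…); ÷4 both sides ⇒ div: (-4*(-2*x)) + 7 = -49.
Step 2. [(-4*(-2*x)) + 7 = -49] peel the +7: subtract 7 from each side, so sub: -4*(-2*x) = -56.
Step 3. [-4*(-2*x) = -56] LHS = -4·(…); ÷-4 both sides ⇒ div: -2*x = 14.
Step 4. [-2*x = 14] leading coefficient -2: divide by -2 ⇒ div: x = -7.

Answer: x ∈ {-7}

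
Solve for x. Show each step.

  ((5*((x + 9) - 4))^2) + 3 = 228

Step 1. [((5*((x + 9) - 4))^2) + 3 = 228] subtract 3: x sits inside (… + 3) ⇒ sub: (5*((x + 9) - 4))^2 = 225.
Step 2. [(5*((x + 9) - 4))^2 = 225] LHS squared, RHS 225 ≥ 0: apply √ (±) ⇒ sqrt: 5*((x + 9) - 4) = 15 or -15.
Step 3. [5*((x + 9) - 4) = 15 or -15] divide by the outer 5. So div: (x + 9) - 4 = 3 or -3.
Step 4. [(x + 9) - 4 = 3 or -3] 4 comes off first (add 4), so sub: x + 9 = 7 or 1.
Step 5. [x + 9 = 7 or 1] +9 is outermost — subtract 9 both sides, so sub: x = -2 or -8.

Answer: x ∈ {-8, -2}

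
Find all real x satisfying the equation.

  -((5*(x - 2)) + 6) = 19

Step 1. [-((5*(x - 2)) + 6) = 19] leading − — multiply by −1, so neg: (5*(x - 2)) + 6 = -19.
Step 2. [(5*(x - 2)) + 6 = -19] peel the +6: subtract 6 from each side. So sub: 5*(x - 2) = -25.
Step 3. [5*(x - 2) = -25] 5·(inner) — divide through by 5. So div: x - 2 = -5.
Step 4. [x - 2 = -5] -2 is outermost — add 2 both sides ⇒ sub: x = -3.

Answer: x ∈ {-3}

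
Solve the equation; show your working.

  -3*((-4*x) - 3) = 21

Step 1. [-3*((-4*x) - 3) = 21] LHS = -3·(…); ÷-3 both sides, so div: (-4*x) - 3 = -7.
Step 2. [(-4*x) - 3 = -7] the outer -3 inverts by adding 3, so sub: -4*x = -4.
Step 3. [-4*x = -4] LHS = -4·(…); ÷-4 both sides, so div: x = 1.

Answer: x ∈ {1}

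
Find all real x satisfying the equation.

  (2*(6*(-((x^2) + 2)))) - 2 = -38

Step 1. [(2*(6*(-((x^2) + 2)))) - 2 = -38] 2 comes off first (add 2). So sub: 2*(6*(-((x^2) + 2))) = -36.
Step 2. [2*(6*(-((x^2) + 2))) = -36] LHS = 2·(…); ÷2 both sides ⇒ div: 6*(-((x^2) + 2)) = -18.
Step 3. [6*(-((x^2) + 2)) = -18] 6 out front; divide by 6. So div: -((x^2) + 2) = -3.
Step 4. [-((x^2) + 2) = -3] leading − — multiply by −1 ⇒ neg: (x^2) + 2 = 3.
Step 5. [(x^2) + 2 = 3] peel the +2: subtract 2 from each side ⇒ sub: x^2 = 1.
Step 6. [x^2 = 1] √ both sides: 1 ≥ 0 gives two branches. So sqrt: x = 1 or -1.

Answer: x ∈ {-1, 1}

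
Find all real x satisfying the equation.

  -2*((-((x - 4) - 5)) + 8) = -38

Step 1. [-2*((-((x - 4) - 5)) + 8) = -38] -2·(inner) — divide through by -2 ⇒ div: (-((x - 4) - 5)) + 8 = 19.
Step 2. [(-((x - 4) - 5)) + 8 = 19] peel the +8: subtract 8 from each side. So sub: -((x - 4) - 5) = 11.
Step 3. [-((x - 4) - 5) = 11] flip signs both sides, so neg: (x - 4) - 5 = -11.
Step 4. [(x - 4) - 5 = -11] -5 is outermost — add 5 both sides, so sub: x - 4 = -6.
Step 5. [x - 4 = -6] -4 is outermost — add 4 both sides, so sub: x = -2.

Answer: x ∈ {-2}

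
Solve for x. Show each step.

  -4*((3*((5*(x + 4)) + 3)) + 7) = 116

Step 1. [-4*((3*((5*(x + 4)) + 3)) + 7) = 116] -4·(inner) — divide through by -4, so div: (3*((5*(x + 4)) + 3)) + 7 = -29.
Step 2. [(3*((5*(x + 4)) + 3)) + 7 = -29] 7 comes off first (subtract 7), so sub: 3*((5*(x + 4)) + 3) = -36.
Step 3. [3*((5*(x + 4)) + 3) = -36] 3 out front; divide by 3 ⇒ div: (5*(x + 4)) + 3 = -12.
Step 4. [(5*(x + 4)) + 3 = -12] subtract 3: x sits inside (… + 3) ⇒ sub: 5*(x + 4) = -15.
Step 5. [5*(x + 4) = -15] LHS = 5·(…); ÷5 both sides ⇒ div: x + 4 = -3.
Step 6. [x + 4 = -3] 4 comes off first (subtract 4), so sub: x = -7.

Answer: x ∈ {-7}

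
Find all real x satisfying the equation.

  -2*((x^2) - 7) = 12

Step 1. [-2*((x^2) - 7) = 12] LHS = -2·(…); ÷-2 both sides, so div: (x^2) - 7 = -6.
Step 2. [(x^2) - 7 = -6] peel the -7: add 7 from each side. So sub: x^2 = 1.
Step 3. [x^2 = 1] √ both sides: 1 ≥ 0 gives two branches ⇒ sqrt: x = 1 or -1.

Answer: x ∈ {-1, 1}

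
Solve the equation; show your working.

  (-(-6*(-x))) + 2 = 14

Step 1. [(-(-6*(-x))) + 2 = 14] the outer +2 inverts by subtracting 2 ⇒ sub: -(-6*(-x)) = 12.
Step 2. [-(-6*(-x)) = 12] flip signs both sides, so neg: -6*(-x) = -12.
Step 3. [-6*(-x) = -12] divide by the outer -6, so div: -x = 2.
Step 4. [-x = 2] LHS negated; negate both sides ⇒ neg: x = -2.

Answer: x ∈ {-2}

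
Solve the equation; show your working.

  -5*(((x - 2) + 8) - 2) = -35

Step 1. [-5*(((x - 2) + 8) - 2) = -35] LHS = -5·(…); ÷-5 both sides. So div: ((x - 2) + 8) - 2 = 7.
Step 2. [((x - 2) + 8) - 2 = 7] -2 is outermost — add 2 both sides, so sub: (x - 2) + 8 = 9.
Step 3. [(x - 2) + 8 = 9] +8 is outermost — subtract 8 both sides, so sub: x - 2 = 1.
Step 4. [x - 2 = 1] the outer -2 inverts by adding 2. So sub: x = 3.

Answer: x ∈ {3}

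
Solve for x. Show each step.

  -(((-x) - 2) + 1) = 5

Step 1. [-(((-x) - 2) + 1) = 5] leading − — multiply by −1 ⇒ neg: ((-x) - 2) + 1 = -5.
Step 2. [((-x) - 2) + 1 = -5] subtract 1: x sits inside (… + 1). So sub: (-x) - 2 = -6.
Step 3. [(-x) - 2 = -6] -2 is outermost — add 2 both sides, so sub: -x = -4.
Step 4. [-x = -4] flip signs both sides ⇒ neg: x = 4.

Answer: x ∈ {4}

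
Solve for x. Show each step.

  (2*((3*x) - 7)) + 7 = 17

Step 1. [(2*((3*x) - 7)) + 7 = 17] peel the +7: subtract 7 from each side, so sub: 2*((3*x) - 7) = 10.
Step 2. [2*((3*x) - 7) = 10] LHS = 2·(…); ÷2 both sides, so div: (3*x) - 7 = 5.
Step 3. [(3*x) - 7 = 5] the outer -7 inverts by adding 7, so sub: 3*x = 12.
Step 4. [3*x = 12] 3 out front; divide by 3. So div: x = 4.

Answer: x ∈ {4}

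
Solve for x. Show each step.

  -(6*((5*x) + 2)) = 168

Step 1. [-(6*((5*x) + 2)) = 168] flip signs both sides. So neg: 6*((5*x) + 2) = -168.
Step 2. [6*((5*x) + 2) = -168] LHS = 6·(…); ÷6 both sides. So div: (5*x) + 2 = -28.
Step 3. [(5*x) + 2 = -28] peel the +2: subtract 2 from each side. So sub: 5*x = -30.
Step 4. [5*x = -30] 5 out front; divide by 5, so div: x = -6.

Answer: x ∈ {-6}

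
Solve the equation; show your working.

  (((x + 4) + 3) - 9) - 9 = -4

Step 1. [(((x + 4) + 3) - 9) - 9 = -4] 9 comes off first (add 9) ⇒ sub: ((x + 4) + 3) - 9 = 5.
Step 2. [((x + 4) + 3) - 9 = 5] peel the -9: add 9 from each side ⇒ sub: (x + 4) + 3 = 14.
Step 3. [(x + 4) + 3 = 14] peel the +3: subtract 3 from each side. So sub: x + 4 = 11.
Step 4. [x + 4 = 11] the outer +4 inverts by subtracting 4 ⇒ sub: x = 7.

Answer: x ∈ {7}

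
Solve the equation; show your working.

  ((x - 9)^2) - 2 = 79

Step 1. [((x - 9)^2) - 2 = 79] 2 comes off first (add 2). So sub: (x - 9)^2 = 81.
Step 2. [(x - 9)^2 = 81] 81 ≥ 0, LHS is (·)² — take ±√ ⇒ sqrt: x - 9 = 9 or -9.
Step 3. [x - 9 = 9 or -9] peel the -9: add 9 from each side. So sub: x = 18 or 0.

Answer: x ∈ {0, 18}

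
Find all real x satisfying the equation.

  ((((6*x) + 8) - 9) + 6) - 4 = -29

Step 1. [((((6*x) + 8) - 9) + 6) - 4 = -29] add 4: x sits inside (… - 4). So sub: (((6*x) + 8) - 9) + 6 = -25.
Step 2. [(((6*x) + 8) - 9) + 6 = -25] subtract 6: x sits inside (… + 6) ⇒ sub: ((6*x) + 8) - 9 = -31.
Step 3. [((6*x) + 8) - 9 = -31] peel the -9: add 9 from each side, so sub: (6*x) + 8 = -22.
Step 4. [(6*x) + 8 = -22] 8 comes off first (subtract 8). So sub: 6*x = -30.
Step 5. [6*x = -30] 6·(inner) — divide through by 6, so div: x = -5.

Answer: x ∈ {-5}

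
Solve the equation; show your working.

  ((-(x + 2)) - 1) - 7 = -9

Step 1. [((-(x + 2)) - 1) - 7 = -9] add 7: x sits inside (… - 7). So sub: (-(x + 2)) - 1 = -2.
Step 2. [(-(x + 2)) - 1 = -2] -1 is outermost — add 1 both sides. So sub: -(x + 2) = -1.
Step 3. [-(x + 2) = -1] flip signs both sides. So neg: x + 2 = 1.
Step 4. [x + 2 = 1] +2 is outermost — subtract 2 both sides, so sub: x = -1.

Answer: x ∈ {-1}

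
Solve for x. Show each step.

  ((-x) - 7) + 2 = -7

Step 1. [((-x) - 7) + 2 = -7] subtract 2: x sits inside (… + 2). So sub: (-x) - 7 = -9.
Step 2. [(-x) - 7 = -9] the outer -7 inverts by adding 7. So sub: -x = -2.
Step 3. [-x = -2] flip signs both sides ⇒ neg: x = 2.

Answer: x ∈ {2}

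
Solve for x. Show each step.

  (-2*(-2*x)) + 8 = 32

Step 1. [(-2*(-2*x)) + 8 = 32] 8 comes off first (subtract 8) ⇒ sub: -2*(-2*x) = 24.
Step 2. [-2*(-2*x) = 24] LHS = -2·(…); ÷-2 both sides. So div: -2*x = -12.
Step 3. [-2*x = -12] leading coefficient -2: divide by -2. So div: x = 6.

Answer: x ∈ {6}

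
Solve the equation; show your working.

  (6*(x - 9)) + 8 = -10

Step 1. [(6*(x - 9)) + 8 = -10] 8 comes off first (subtract 8). So sub: 6*(x - 9) = -18.
Step 2. [6*(x - 9) = -18] 6·(inner) — divide through by 6. So div: x - 9 = -3.
Step 3. [x - 9 = -3] -9 is outermost — add 9 both sides. So sub: x = 6.

Answer: x ∈ {6}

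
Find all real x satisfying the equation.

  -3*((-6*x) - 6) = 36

Step 1. [-3*((-6*x) - 6) = 36] leading coefficient -3: divide by -3. So div: (-6*x) - 6 = -12.
Step 2. [(-6*x) - 6 = -12] -6 | LHS and -6 | -12: pull -6 out ⇒ factor: x + 1 = 2.
Step 3. [x + 1 = 2] subtract 1: x sits inside (… + 1). So sub: x = 1.

Answer: x ∈ {1}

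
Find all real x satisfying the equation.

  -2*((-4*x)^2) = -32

Step 1. [-2*((-4*x)^2) = -32] -2 out front; divide by -2 ⇒ div: (-4*x)^2 = 16.
Step 2. [(-4*x)^2 = 16] √ both sides: 16 ≥ 0 gives two branches ⇒ sqrt: -4*x = 4 or -4.
Step 3. [-4*x = 4 or -4] leading coefficient -4: divide by -4, so div: x = -1 or 1.

Answer: x ∈ {-1, 1}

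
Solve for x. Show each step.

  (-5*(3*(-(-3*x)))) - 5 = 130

Step 1. [(-5*(3*(-(-3*x)))) - 5 = 130] -5 divides every term; factor it out ⇒ factor: (3*(-(-3*x))) + 1 = -26.
Step 2. [(3*(-(-3*x))) + 1 = -26] subtract 1: x sits inside (… + 1) ⇒ sub: 3*(-(-3*x)) = -27.
Step 3. [3*(-(-3*x)) = -27] divide by the outer 3 ⇒ div: -(-3*x) = -9.
Step 4. [-(-3*x) = -9] LHS negated; negate both sides, so neg: -3*x = 9.
Step 5. [-3*x = 9] LHS = -3·(…); ÷-3 both sides. So div: x = -3.

Answer: x ∈ {-3}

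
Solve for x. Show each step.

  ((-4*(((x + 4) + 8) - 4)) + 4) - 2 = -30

Step 1. [((-4*(((x + 4) + 8) - 4)) + 4) - 2 = -30] peel the -2: add 2 from each side. So sub: (-4*(((x + 4) + 8) - 4)) + 4 = -28.
Step 2. [(-4*(((x + 4) + 8) - 4)) + 4 = -28] -4 divides every term; factor it out ⇒ factor: (((x + 4) + 8) - 4) - 1 = 7.
Step 3. [(((x + 4) + 8) - 4) - 1 = 7] -1 is outermost — add 1 both sides ⇒ sub: ((x + 4) + 8) - 4 = 8.
Step 4. [((x + 4) + 8) - 4 = 8] 4 comes off first (add 4). So sub: (x + 4) + 8 = 12.
Step 5. [(x + 4) + 8 = 12] +8 is outermost — subtract 8 both sides, so sub: x + 4 = 4.
Step 6. [x + 4 = 4] 4 comes off first (subtract 4), so sub: x = 0.

Answer: x ∈ {0}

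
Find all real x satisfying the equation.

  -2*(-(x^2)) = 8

Step 1. [-2*(-(x^2)) = 8] -2 out front; divide by -2, so div: -(x^2) = -4.
Step 2. [-(x^2) = -4] LHS negated; negate both sides. So neg: x^2 = 4.
Step 3. [x^2 = 4] √ both sides: 4 ≥ 0 gives two branches, so sqrt: x = 2 or -2.

Answer: x ∈ {-2, 2}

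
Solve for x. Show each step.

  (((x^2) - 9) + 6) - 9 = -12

Step 1. [(((x^2) - 9) + 6) - 9 = -12] add 9: x sits inside (… - 9), so sub: ((x^2) - 9) + 6 = -3.
Step 2. [((x^2) - 9) + 6 = -3] peel the +6: subtract 6 from each side ⇒ sub: (x^2) - 9 = -9.
Step 3. [(x^2) - 9 = -9] 9 comes off first (add 9) ⇒ sub: x^2 = 0.
Step 4. [x^2 = 0] LHS squared, RHS 0 ≥ 0: apply √ (±). So sqrt: x = 0.

Answer: x ∈ {0}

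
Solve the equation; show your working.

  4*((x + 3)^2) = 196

Step 1. [4*((x + 3)^2) = 196] 4 out front; divide by 4, so div: (x + 3)^2 = 49.
Step 2. [(x + 3)^2 = 49] 49 ≥ 0, LHS is (·)² — take ±√ ⇒ sqrt: x + 3 = 7 or -7.
Step 3. [x + 3 = 7 or -7] +3 is outermost — subtract 3 both sides ⇒ sub: x = 4 or -10.

Answer: x ∈ {-10, 4}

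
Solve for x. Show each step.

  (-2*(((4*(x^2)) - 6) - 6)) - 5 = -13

Step 1. [(-2*(((4*(x^2)) - 6) - 6)) - 5 = -13] -5 is outermost — add 5 both sides. So sub: -2*(((4*(x^2)) - 6) - 6) = -8.
Step 2. [-2*(((4*(x^2)) - 6) - 6) = -8] divide by the outer -2 ⇒ div: ((4*(x^2)) - 6) - 6 = 4.
Step 3. [((4*(x^2)) - 6) - 6 = 4] the outer -6 inverts by adding 6, so sub: (4*(x^2)) - 6 = 10.
Step 4. [(4*(x^2)) - 6 = 10] peel the -6: add 6 from each side. So sub: 4*(x^2) = 16.
Step 5. [4*(x^2) = 16] leading coefficient 4: divide by 4 ⇒ div: x^2 = 4.
Step 6. [x^2 = 4] √ both sides: 4 ≥ 0 gives two branches ⇒ sqrt: x = 2 or -2.

Answer: x ∈ {-2, 2}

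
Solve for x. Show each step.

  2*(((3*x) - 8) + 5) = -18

Step 1. [2*(((3*x) - 8) + 5) = -18] divide by the outer 2 ⇒ div: ((3*x) - 8) + 5 = -9.
Step 2. [((3*x) - 8) + 5 = -9] the outer +5 inverts by subtracting 5 ⇒ sub: (3*x) - 8 = -14.
Step 3. [(3*x) - 8 = -14] 8 comes off first (add 8), so sub: 3*x = -6.
Step 4. [3*x = -6] leading coefficient 3: divide by 3, so div: x = -2.

Answer: x ∈ {-2}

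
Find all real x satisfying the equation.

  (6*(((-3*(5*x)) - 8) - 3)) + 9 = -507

Step 1. [(6*(((-3*(5*x)) - 8) - 3)) + 9 = -507] 9 comes off first (subtract 9). So sub: 6*(((-3*(5*x)) - 8) - 3) = -516.
Step 2. [6*(((-3*(5*x)) - 8) - 3) = -516] leading coefficient 6: divide by 6, so div: ((-3*(5*x)) - 8) - 3 = -86.
Step 3. [((-3*(5*x)) - 8) - 3 = -86] peel the -3: add 3 from each side, so sub: (-3*(5*x)) - 8 = -83.
Step 4. [(-3*(5*x)) - 8 = -83] 8 comes off first (add 8) ⇒ sub: -3*(5*x) = -75.
Step 5. [-3*(5*x) = -75] LHS = -3·(…); ÷-3 both sides, so div: 5*x = 25.
Step 6. [5*x = 25] 5·(inner) — divide through by 5, so div: x = 5.

Answer: x ∈ {5}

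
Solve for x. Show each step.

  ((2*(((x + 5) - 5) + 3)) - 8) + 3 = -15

Step 1. [((2*(((x + 5) - 5) + 3)) - 8) + 3 = -15] subtract 3: x sits inside (… + 3) ⇒ sub: (2*(((x + 5) - 5) + 3)) - 8 = -18.
Step 2. [(2*(((x + 5) - 5) + 3)) - 8 = -18] the outer -8 inverts by adding 8 ⇒ sub: 2*(((x + 5) - 5) + 3) = -10.
Step 3. [2*(((x + 5) - 5) + 3) = -10] leading coefficient 2: divide by 2 ⇒ div: ((x + 5) - 5) + 3 = -5.
Step 4. [((x + 5) - 5) + 3 = -5] the outer +3 inverts by subtracting 3, so sub: (x + 5) - 5 = -8.
Step 5. [(x + 5) - 5 = -8] 5 comes off first (add 5), so sub: x + 5 = -3.
Step 6. [x + 5 = -3] 5 comes off first (subtract 5), so sub: x = -8.

Answer: x ∈ {-8}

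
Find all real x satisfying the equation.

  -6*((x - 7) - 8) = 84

Step 1. [-6*((x - 7) - 8) = 84] -6 out front; divide by -6, so div: (x - 7) - 8 = -14.
Step 2. [(x - 7) - 8 = -14] peel the -8: add 8 from each side ⇒ sub: x - 7 = -6.
Step 3. [x - 7 = -6] add 7: x sits inside (… - 7) ⇒ sub: x = 1.

Answer: x ∈ {1}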